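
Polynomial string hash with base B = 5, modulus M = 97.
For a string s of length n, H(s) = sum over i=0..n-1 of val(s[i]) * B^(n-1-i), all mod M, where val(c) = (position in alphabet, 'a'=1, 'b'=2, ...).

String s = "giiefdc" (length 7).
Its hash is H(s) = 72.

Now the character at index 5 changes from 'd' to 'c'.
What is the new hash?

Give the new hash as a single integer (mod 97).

Answer: 67

Derivation:
val('d') = 4, val('c') = 3
Position k = 5, exponent = n-1-k = 1
B^1 mod M = 5^1 mod 97 = 5
Delta = (3 - 4) * 5 mod 97 = 92
New hash = (72 + 92) mod 97 = 67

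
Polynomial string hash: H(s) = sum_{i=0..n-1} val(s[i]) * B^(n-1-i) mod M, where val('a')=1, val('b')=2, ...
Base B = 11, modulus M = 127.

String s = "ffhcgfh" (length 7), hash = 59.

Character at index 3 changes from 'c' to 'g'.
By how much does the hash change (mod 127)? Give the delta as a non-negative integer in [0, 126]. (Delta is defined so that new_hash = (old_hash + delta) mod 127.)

Answer: 117

Derivation:
Delta formula: (val(new) - val(old)) * B^(n-1-k) mod M
  val('g') - val('c') = 7 - 3 = 4
  B^(n-1-k) = 11^3 mod 127 = 61
  Delta = 4 * 61 mod 127 = 117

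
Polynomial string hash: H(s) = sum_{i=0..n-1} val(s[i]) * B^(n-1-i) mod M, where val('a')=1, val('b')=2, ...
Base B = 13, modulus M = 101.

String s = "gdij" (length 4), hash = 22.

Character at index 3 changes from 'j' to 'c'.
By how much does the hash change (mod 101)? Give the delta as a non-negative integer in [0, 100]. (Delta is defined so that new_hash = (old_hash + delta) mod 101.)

Delta formula: (val(new) - val(old)) * B^(n-1-k) mod M
  val('c') - val('j') = 3 - 10 = -7
  B^(n-1-k) = 13^0 mod 101 = 1
  Delta = -7 * 1 mod 101 = 94

Answer: 94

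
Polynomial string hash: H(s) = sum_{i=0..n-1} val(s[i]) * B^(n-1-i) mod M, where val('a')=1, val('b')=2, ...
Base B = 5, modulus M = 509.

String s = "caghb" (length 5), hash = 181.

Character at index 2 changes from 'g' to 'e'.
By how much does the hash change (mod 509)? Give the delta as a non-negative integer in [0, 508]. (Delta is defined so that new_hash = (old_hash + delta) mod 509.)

Answer: 459

Derivation:
Delta formula: (val(new) - val(old)) * B^(n-1-k) mod M
  val('e') - val('g') = 5 - 7 = -2
  B^(n-1-k) = 5^2 mod 509 = 25
  Delta = -2 * 25 mod 509 = 459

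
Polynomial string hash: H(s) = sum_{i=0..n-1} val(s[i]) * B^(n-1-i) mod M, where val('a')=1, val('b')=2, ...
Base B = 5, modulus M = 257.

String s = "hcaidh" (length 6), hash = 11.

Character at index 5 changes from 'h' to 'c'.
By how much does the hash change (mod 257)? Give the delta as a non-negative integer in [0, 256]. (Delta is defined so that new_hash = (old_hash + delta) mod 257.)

Answer: 252

Derivation:
Delta formula: (val(new) - val(old)) * B^(n-1-k) mod M
  val('c') - val('h') = 3 - 8 = -5
  B^(n-1-k) = 5^0 mod 257 = 1
  Delta = -5 * 1 mod 257 = 252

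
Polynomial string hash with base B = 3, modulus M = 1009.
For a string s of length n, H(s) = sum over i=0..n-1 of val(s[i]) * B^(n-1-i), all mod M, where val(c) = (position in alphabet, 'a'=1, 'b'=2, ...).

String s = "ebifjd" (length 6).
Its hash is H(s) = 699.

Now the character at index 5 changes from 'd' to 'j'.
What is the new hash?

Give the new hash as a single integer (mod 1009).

Answer: 705

Derivation:
val('d') = 4, val('j') = 10
Position k = 5, exponent = n-1-k = 0
B^0 mod M = 3^0 mod 1009 = 1
Delta = (10 - 4) * 1 mod 1009 = 6
New hash = (699 + 6) mod 1009 = 705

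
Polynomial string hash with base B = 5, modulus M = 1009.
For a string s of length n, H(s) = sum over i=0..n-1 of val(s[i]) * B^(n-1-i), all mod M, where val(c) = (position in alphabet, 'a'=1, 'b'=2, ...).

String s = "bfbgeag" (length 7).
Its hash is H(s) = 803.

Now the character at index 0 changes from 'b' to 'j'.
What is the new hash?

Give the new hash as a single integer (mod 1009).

Answer: 687

Derivation:
val('b') = 2, val('j') = 10
Position k = 0, exponent = n-1-k = 6
B^6 mod M = 5^6 mod 1009 = 490
Delta = (10 - 2) * 490 mod 1009 = 893
New hash = (803 + 893) mod 1009 = 687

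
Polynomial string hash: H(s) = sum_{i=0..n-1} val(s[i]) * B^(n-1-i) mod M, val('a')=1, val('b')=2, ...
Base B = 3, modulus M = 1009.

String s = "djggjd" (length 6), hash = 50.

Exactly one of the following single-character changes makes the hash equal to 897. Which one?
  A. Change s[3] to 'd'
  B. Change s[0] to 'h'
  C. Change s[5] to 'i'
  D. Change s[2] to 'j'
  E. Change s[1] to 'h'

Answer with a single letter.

Answer: E

Derivation:
Option A: s[3]='g'->'d', delta=(4-7)*3^2 mod 1009 = 982, hash=50+982 mod 1009 = 23
Option B: s[0]='d'->'h', delta=(8-4)*3^5 mod 1009 = 972, hash=50+972 mod 1009 = 13
Option C: s[5]='d'->'i', delta=(9-4)*3^0 mod 1009 = 5, hash=50+5 mod 1009 = 55
Option D: s[2]='g'->'j', delta=(10-7)*3^3 mod 1009 = 81, hash=50+81 mod 1009 = 131
Option E: s[1]='j'->'h', delta=(8-10)*3^4 mod 1009 = 847, hash=50+847 mod 1009 = 897 <-- target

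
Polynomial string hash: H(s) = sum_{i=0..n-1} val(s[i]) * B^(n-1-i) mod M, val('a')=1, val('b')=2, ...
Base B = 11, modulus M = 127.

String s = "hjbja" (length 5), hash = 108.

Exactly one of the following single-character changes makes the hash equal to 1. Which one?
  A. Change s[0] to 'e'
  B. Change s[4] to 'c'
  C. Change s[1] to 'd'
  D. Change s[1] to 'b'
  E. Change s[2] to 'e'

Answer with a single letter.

Answer: D

Derivation:
Option A: s[0]='h'->'e', delta=(5-8)*11^4 mod 127 = 19, hash=108+19 mod 127 = 0
Option B: s[4]='a'->'c', delta=(3-1)*11^0 mod 127 = 2, hash=108+2 mod 127 = 110
Option C: s[1]='j'->'d', delta=(4-10)*11^3 mod 127 = 15, hash=108+15 mod 127 = 123
Option D: s[1]='j'->'b', delta=(2-10)*11^3 mod 127 = 20, hash=108+20 mod 127 = 1 <-- target
Option E: s[2]='b'->'e', delta=(5-2)*11^2 mod 127 = 109, hash=108+109 mod 127 = 90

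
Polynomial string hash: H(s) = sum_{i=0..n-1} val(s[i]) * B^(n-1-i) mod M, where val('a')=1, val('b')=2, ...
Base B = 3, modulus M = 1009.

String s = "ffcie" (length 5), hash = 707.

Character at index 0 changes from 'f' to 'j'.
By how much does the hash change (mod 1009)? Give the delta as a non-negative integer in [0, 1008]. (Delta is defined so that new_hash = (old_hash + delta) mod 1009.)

Delta formula: (val(new) - val(old)) * B^(n-1-k) mod M
  val('j') - val('f') = 10 - 6 = 4
  B^(n-1-k) = 3^4 mod 1009 = 81
  Delta = 4 * 81 mod 1009 = 324

Answer: 324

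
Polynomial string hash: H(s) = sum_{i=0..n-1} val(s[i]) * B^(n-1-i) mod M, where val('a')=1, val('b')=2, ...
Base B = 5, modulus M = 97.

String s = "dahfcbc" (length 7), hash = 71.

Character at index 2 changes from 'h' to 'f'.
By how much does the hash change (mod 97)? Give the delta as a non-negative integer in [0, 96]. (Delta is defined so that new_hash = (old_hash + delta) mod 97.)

Delta formula: (val(new) - val(old)) * B^(n-1-k) mod M
  val('f') - val('h') = 6 - 8 = -2
  B^(n-1-k) = 5^4 mod 97 = 43
  Delta = -2 * 43 mod 97 = 11

Answer: 11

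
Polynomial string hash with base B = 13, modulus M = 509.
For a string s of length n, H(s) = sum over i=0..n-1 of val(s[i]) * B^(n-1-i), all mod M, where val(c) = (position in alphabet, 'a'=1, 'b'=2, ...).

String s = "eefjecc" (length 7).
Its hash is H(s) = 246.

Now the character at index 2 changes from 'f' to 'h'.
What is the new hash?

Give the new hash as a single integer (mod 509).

Answer: 360

Derivation:
val('f') = 6, val('h') = 8
Position k = 2, exponent = n-1-k = 4
B^4 mod M = 13^4 mod 509 = 57
Delta = (8 - 6) * 57 mod 509 = 114
New hash = (246 + 114) mod 509 = 360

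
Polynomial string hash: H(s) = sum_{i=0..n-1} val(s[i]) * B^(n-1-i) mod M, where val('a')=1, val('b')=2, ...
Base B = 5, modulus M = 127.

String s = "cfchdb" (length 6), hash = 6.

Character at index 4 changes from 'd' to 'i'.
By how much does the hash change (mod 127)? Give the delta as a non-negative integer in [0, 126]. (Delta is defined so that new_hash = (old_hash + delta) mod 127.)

Delta formula: (val(new) - val(old)) * B^(n-1-k) mod M
  val('i') - val('d') = 9 - 4 = 5
  B^(n-1-k) = 5^1 mod 127 = 5
  Delta = 5 * 5 mod 127 = 25

Answer: 25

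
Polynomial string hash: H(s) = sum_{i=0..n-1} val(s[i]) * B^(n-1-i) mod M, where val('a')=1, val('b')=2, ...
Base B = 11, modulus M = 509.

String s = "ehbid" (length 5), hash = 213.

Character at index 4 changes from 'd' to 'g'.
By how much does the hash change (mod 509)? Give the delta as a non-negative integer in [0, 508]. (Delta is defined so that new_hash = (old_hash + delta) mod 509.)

Answer: 3

Derivation:
Delta formula: (val(new) - val(old)) * B^(n-1-k) mod M
  val('g') - val('d') = 7 - 4 = 3
  B^(n-1-k) = 11^0 mod 509 = 1
  Delta = 3 * 1 mod 509 = 3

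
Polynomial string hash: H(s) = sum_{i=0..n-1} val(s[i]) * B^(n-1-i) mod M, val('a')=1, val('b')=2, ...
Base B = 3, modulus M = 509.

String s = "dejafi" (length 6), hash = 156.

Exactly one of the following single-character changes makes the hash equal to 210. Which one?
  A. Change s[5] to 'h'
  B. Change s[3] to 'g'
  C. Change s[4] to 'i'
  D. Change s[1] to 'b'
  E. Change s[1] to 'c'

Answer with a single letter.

Answer: B

Derivation:
Option A: s[5]='i'->'h', delta=(8-9)*3^0 mod 509 = 508, hash=156+508 mod 509 = 155
Option B: s[3]='a'->'g', delta=(7-1)*3^2 mod 509 = 54, hash=156+54 mod 509 = 210 <-- target
Option C: s[4]='f'->'i', delta=(9-6)*3^1 mod 509 = 9, hash=156+9 mod 509 = 165
Option D: s[1]='e'->'b', delta=(2-5)*3^4 mod 509 = 266, hash=156+266 mod 509 = 422
Option E: s[1]='e'->'c', delta=(3-5)*3^4 mod 509 = 347, hash=156+347 mod 509 = 503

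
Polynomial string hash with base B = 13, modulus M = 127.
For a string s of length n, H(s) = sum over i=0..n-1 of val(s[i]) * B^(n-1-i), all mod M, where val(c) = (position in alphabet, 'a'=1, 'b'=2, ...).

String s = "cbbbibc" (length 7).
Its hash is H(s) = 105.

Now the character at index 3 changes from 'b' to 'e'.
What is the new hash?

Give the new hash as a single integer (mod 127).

Answer: 92

Derivation:
val('b') = 2, val('e') = 5
Position k = 3, exponent = n-1-k = 3
B^3 mod M = 13^3 mod 127 = 38
Delta = (5 - 2) * 38 mod 127 = 114
New hash = (105 + 114) mod 127 = 92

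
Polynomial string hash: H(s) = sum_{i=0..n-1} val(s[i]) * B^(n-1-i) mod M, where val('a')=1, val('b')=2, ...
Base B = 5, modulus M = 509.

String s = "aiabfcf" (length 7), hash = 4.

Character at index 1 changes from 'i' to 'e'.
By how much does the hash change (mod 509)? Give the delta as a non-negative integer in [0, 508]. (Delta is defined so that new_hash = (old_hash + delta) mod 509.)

Answer: 225

Derivation:
Delta formula: (val(new) - val(old)) * B^(n-1-k) mod M
  val('e') - val('i') = 5 - 9 = -4
  B^(n-1-k) = 5^5 mod 509 = 71
  Delta = -4 * 71 mod 509 = 225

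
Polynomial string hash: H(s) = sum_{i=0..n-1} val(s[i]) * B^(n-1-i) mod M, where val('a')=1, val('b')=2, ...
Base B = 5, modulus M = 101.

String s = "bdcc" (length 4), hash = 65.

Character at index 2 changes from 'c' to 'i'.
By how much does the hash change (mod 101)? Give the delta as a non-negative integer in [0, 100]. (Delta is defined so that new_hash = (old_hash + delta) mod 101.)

Answer: 30

Derivation:
Delta formula: (val(new) - val(old)) * B^(n-1-k) mod M
  val('i') - val('c') = 9 - 3 = 6
  B^(n-1-k) = 5^1 mod 101 = 5
  Delta = 6 * 5 mod 101 = 30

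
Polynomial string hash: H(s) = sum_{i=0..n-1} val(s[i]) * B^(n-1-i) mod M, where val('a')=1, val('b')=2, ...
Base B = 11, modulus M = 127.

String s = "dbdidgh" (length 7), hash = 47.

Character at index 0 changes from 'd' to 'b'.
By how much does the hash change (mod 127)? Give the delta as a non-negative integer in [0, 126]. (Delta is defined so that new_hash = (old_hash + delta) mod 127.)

Delta formula: (val(new) - val(old)) * B^(n-1-k) mod M
  val('b') - val('d') = 2 - 4 = -2
  B^(n-1-k) = 11^6 mod 127 = 38
  Delta = -2 * 38 mod 127 = 51

Answer: 51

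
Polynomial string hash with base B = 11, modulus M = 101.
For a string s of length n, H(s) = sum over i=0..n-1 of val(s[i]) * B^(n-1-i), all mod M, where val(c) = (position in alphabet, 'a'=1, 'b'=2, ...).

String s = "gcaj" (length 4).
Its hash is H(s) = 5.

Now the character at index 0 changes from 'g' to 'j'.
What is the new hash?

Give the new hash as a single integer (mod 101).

Answer: 59

Derivation:
val('g') = 7, val('j') = 10
Position k = 0, exponent = n-1-k = 3
B^3 mod M = 11^3 mod 101 = 18
Delta = (10 - 7) * 18 mod 101 = 54
New hash = (5 + 54) mod 101 = 59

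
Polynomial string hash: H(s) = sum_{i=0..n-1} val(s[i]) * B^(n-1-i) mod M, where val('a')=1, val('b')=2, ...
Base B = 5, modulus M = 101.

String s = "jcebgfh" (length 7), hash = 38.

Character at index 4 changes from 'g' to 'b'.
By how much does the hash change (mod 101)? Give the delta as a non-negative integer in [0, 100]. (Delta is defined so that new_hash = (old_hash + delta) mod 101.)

Delta formula: (val(new) - val(old)) * B^(n-1-k) mod M
  val('b') - val('g') = 2 - 7 = -5
  B^(n-1-k) = 5^2 mod 101 = 25
  Delta = -5 * 25 mod 101 = 77

Answer: 77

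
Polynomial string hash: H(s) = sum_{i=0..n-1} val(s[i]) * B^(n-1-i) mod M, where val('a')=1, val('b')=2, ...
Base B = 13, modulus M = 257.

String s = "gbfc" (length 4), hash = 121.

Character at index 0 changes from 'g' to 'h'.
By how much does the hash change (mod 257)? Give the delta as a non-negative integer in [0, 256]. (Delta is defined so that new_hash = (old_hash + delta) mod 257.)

Delta formula: (val(new) - val(old)) * B^(n-1-k) mod M
  val('h') - val('g') = 8 - 7 = 1
  B^(n-1-k) = 13^3 mod 257 = 141
  Delta = 1 * 141 mod 257 = 141

Answer: 141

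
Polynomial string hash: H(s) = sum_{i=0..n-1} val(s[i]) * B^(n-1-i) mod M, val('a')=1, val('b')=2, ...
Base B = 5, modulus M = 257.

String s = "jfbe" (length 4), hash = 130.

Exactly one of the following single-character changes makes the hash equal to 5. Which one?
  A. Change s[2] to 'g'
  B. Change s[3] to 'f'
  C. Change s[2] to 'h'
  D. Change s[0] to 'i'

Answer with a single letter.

Answer: D

Derivation:
Option A: s[2]='b'->'g', delta=(7-2)*5^1 mod 257 = 25, hash=130+25 mod 257 = 155
Option B: s[3]='e'->'f', delta=(6-5)*5^0 mod 257 = 1, hash=130+1 mod 257 = 131
Option C: s[2]='b'->'h', delta=(8-2)*5^1 mod 257 = 30, hash=130+30 mod 257 = 160
Option D: s[0]='j'->'i', delta=(9-10)*5^3 mod 257 = 132, hash=130+132 mod 257 = 5 <-- target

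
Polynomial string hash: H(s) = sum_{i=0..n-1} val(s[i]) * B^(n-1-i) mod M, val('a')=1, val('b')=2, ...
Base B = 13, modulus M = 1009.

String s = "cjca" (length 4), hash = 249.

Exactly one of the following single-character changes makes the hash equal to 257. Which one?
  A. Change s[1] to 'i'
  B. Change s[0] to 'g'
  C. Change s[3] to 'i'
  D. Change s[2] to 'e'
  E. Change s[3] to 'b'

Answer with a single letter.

Option A: s[1]='j'->'i', delta=(9-10)*13^2 mod 1009 = 840, hash=249+840 mod 1009 = 80
Option B: s[0]='c'->'g', delta=(7-3)*13^3 mod 1009 = 716, hash=249+716 mod 1009 = 965
Option C: s[3]='a'->'i', delta=(9-1)*13^0 mod 1009 = 8, hash=249+8 mod 1009 = 257 <-- target
Option D: s[2]='c'->'e', delta=(5-3)*13^1 mod 1009 = 26, hash=249+26 mod 1009 = 275
Option E: s[3]='a'->'b', delta=(2-1)*13^0 mod 1009 = 1, hash=249+1 mod 1009 = 250

Answer: C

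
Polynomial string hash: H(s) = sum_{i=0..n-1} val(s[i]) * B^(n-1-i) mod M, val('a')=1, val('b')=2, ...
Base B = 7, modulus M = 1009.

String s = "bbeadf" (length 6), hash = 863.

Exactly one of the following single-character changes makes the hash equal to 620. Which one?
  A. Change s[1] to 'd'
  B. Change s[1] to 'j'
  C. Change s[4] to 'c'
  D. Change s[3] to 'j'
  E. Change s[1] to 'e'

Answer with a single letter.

Option A: s[1]='b'->'d', delta=(4-2)*7^4 mod 1009 = 766, hash=863+766 mod 1009 = 620 <-- target
Option B: s[1]='b'->'j', delta=(10-2)*7^4 mod 1009 = 37, hash=863+37 mod 1009 = 900
Option C: s[4]='d'->'c', delta=(3-4)*7^1 mod 1009 = 1002, hash=863+1002 mod 1009 = 856
Option D: s[3]='a'->'j', delta=(10-1)*7^2 mod 1009 = 441, hash=863+441 mod 1009 = 295
Option E: s[1]='b'->'e', delta=(5-2)*7^4 mod 1009 = 140, hash=863+140 mod 1009 = 1003

Answer: A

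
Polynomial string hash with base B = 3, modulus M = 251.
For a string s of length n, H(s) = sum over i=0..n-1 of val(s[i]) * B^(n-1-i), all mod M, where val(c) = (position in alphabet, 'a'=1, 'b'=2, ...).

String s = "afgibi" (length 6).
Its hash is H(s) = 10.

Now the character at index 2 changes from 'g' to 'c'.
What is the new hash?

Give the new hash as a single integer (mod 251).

Answer: 153

Derivation:
val('g') = 7, val('c') = 3
Position k = 2, exponent = n-1-k = 3
B^3 mod M = 3^3 mod 251 = 27
Delta = (3 - 7) * 27 mod 251 = 143
New hash = (10 + 143) mod 251 = 153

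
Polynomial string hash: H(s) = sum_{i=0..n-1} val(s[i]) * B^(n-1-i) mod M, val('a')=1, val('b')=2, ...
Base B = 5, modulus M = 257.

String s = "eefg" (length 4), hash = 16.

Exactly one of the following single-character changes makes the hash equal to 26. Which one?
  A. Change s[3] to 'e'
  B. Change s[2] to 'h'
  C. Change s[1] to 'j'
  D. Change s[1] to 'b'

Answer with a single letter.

Answer: B

Derivation:
Option A: s[3]='g'->'e', delta=(5-7)*5^0 mod 257 = 255, hash=16+255 mod 257 = 14
Option B: s[2]='f'->'h', delta=(8-6)*5^1 mod 257 = 10, hash=16+10 mod 257 = 26 <-- target
Option C: s[1]='e'->'j', delta=(10-5)*5^2 mod 257 = 125, hash=16+125 mod 257 = 141
Option D: s[1]='e'->'b', delta=(2-5)*5^2 mod 257 = 182, hash=16+182 mod 257 = 198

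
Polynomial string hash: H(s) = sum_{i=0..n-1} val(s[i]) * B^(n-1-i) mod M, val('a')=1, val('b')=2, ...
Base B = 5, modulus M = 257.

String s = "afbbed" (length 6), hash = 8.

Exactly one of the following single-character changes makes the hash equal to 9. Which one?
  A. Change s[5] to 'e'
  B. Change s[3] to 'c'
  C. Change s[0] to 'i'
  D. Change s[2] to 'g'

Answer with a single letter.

Option A: s[5]='d'->'e', delta=(5-4)*5^0 mod 257 = 1, hash=8+1 mod 257 = 9 <-- target
Option B: s[3]='b'->'c', delta=(3-2)*5^2 mod 257 = 25, hash=8+25 mod 257 = 33
Option C: s[0]='a'->'i', delta=(9-1)*5^5 mod 257 = 71, hash=8+71 mod 257 = 79
Option D: s[2]='b'->'g', delta=(7-2)*5^3 mod 257 = 111, hash=8+111 mod 257 = 119

Answer: A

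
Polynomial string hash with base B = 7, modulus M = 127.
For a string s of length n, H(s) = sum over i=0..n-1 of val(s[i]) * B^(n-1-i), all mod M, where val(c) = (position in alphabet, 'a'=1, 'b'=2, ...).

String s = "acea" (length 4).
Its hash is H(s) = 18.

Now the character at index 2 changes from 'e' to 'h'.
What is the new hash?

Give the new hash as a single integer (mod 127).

val('e') = 5, val('h') = 8
Position k = 2, exponent = n-1-k = 1
B^1 mod M = 7^1 mod 127 = 7
Delta = (8 - 5) * 7 mod 127 = 21
New hash = (18 + 21) mod 127 = 39

Answer: 39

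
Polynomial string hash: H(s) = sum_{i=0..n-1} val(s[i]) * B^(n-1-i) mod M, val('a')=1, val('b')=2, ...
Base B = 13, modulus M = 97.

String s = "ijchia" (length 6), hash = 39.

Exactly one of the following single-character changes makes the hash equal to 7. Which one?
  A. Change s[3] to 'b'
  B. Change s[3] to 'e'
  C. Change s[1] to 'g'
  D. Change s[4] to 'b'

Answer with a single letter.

Option A: s[3]='h'->'b', delta=(2-8)*13^2 mod 97 = 53, hash=39+53 mod 97 = 92
Option B: s[3]='h'->'e', delta=(5-8)*13^2 mod 97 = 75, hash=39+75 mod 97 = 17
Option C: s[1]='j'->'g', delta=(7-10)*13^4 mod 97 = 65, hash=39+65 mod 97 = 7 <-- target
Option D: s[4]='i'->'b', delta=(2-9)*13^1 mod 97 = 6, hash=39+6 mod 97 = 45

Answer: C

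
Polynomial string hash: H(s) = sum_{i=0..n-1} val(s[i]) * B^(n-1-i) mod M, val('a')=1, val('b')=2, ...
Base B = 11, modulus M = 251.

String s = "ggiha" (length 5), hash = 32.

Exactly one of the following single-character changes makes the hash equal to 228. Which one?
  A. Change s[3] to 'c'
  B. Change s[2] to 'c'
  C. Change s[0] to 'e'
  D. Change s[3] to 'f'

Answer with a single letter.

Option A: s[3]='h'->'c', delta=(3-8)*11^1 mod 251 = 196, hash=32+196 mod 251 = 228 <-- target
Option B: s[2]='i'->'c', delta=(3-9)*11^2 mod 251 = 27, hash=32+27 mod 251 = 59
Option C: s[0]='g'->'e', delta=(5-7)*11^4 mod 251 = 85, hash=32+85 mod 251 = 117
Option D: s[3]='h'->'f', delta=(6-8)*11^1 mod 251 = 229, hash=32+229 mod 251 = 10

Answer: A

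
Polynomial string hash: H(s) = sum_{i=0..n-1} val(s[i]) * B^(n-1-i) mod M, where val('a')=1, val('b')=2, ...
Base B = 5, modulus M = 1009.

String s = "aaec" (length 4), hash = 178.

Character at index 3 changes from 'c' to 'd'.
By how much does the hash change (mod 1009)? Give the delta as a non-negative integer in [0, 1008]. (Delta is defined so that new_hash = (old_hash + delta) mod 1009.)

Answer: 1

Derivation:
Delta formula: (val(new) - val(old)) * B^(n-1-k) mod M
  val('d') - val('c') = 4 - 3 = 1
  B^(n-1-k) = 5^0 mod 1009 = 1
  Delta = 1 * 1 mod 1009 = 1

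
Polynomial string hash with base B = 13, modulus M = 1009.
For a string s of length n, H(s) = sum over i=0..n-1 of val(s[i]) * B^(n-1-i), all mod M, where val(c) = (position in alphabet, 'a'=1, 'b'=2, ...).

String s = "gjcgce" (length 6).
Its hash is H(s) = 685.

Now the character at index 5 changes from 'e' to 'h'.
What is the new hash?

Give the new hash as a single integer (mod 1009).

val('e') = 5, val('h') = 8
Position k = 5, exponent = n-1-k = 0
B^0 mod M = 13^0 mod 1009 = 1
Delta = (8 - 5) * 1 mod 1009 = 3
New hash = (685 + 3) mod 1009 = 688

Answer: 688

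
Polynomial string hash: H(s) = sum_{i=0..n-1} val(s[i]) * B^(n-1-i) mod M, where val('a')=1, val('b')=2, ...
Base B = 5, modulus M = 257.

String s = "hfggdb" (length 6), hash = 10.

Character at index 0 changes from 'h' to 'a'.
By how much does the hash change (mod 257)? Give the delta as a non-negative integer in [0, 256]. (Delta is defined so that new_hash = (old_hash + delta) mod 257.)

Answer: 227

Derivation:
Delta formula: (val(new) - val(old)) * B^(n-1-k) mod M
  val('a') - val('h') = 1 - 8 = -7
  B^(n-1-k) = 5^5 mod 257 = 41
  Delta = -7 * 41 mod 257 = 227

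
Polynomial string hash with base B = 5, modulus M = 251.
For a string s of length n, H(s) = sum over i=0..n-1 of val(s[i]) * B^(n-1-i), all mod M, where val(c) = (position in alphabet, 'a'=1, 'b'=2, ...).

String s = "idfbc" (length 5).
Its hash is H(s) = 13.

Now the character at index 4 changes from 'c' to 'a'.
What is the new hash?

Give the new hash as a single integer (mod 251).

val('c') = 3, val('a') = 1
Position k = 4, exponent = n-1-k = 0
B^0 mod M = 5^0 mod 251 = 1
Delta = (1 - 3) * 1 mod 251 = 249
New hash = (13 + 249) mod 251 = 11

Answer: 11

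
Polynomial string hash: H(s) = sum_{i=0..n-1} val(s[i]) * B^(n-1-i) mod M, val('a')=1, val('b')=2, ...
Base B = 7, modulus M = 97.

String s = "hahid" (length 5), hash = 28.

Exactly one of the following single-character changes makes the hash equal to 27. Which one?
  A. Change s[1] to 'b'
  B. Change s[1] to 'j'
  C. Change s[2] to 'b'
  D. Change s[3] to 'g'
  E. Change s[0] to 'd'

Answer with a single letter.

Answer: E

Derivation:
Option A: s[1]='a'->'b', delta=(2-1)*7^3 mod 97 = 52, hash=28+52 mod 97 = 80
Option B: s[1]='a'->'j', delta=(10-1)*7^3 mod 97 = 80, hash=28+80 mod 97 = 11
Option C: s[2]='h'->'b', delta=(2-8)*7^2 mod 97 = 94, hash=28+94 mod 97 = 25
Option D: s[3]='i'->'g', delta=(7-9)*7^1 mod 97 = 83, hash=28+83 mod 97 = 14
Option E: s[0]='h'->'d', delta=(4-8)*7^4 mod 97 = 96, hash=28+96 mod 97 = 27 <-- target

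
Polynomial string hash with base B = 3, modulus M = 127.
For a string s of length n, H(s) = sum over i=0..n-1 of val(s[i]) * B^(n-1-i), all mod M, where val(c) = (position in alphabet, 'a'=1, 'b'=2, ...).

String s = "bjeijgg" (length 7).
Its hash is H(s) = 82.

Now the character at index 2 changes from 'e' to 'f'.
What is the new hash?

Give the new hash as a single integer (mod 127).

val('e') = 5, val('f') = 6
Position k = 2, exponent = n-1-k = 4
B^4 mod M = 3^4 mod 127 = 81
Delta = (6 - 5) * 81 mod 127 = 81
New hash = (82 + 81) mod 127 = 36

Answer: 36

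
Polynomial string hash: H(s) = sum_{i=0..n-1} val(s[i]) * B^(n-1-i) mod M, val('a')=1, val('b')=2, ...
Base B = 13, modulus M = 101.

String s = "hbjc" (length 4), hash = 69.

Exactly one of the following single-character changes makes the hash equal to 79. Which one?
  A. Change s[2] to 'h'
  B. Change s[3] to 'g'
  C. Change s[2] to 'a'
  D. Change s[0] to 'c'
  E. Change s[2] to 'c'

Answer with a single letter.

Answer: E

Derivation:
Option A: s[2]='j'->'h', delta=(8-10)*13^1 mod 101 = 75, hash=69+75 mod 101 = 43
Option B: s[3]='c'->'g', delta=(7-3)*13^0 mod 101 = 4, hash=69+4 mod 101 = 73
Option C: s[2]='j'->'a', delta=(1-10)*13^1 mod 101 = 85, hash=69+85 mod 101 = 53
Option D: s[0]='h'->'c', delta=(3-8)*13^3 mod 101 = 24, hash=69+24 mod 101 = 93
Option E: s[2]='j'->'c', delta=(3-10)*13^1 mod 101 = 10, hash=69+10 mod 101 = 79 <-- target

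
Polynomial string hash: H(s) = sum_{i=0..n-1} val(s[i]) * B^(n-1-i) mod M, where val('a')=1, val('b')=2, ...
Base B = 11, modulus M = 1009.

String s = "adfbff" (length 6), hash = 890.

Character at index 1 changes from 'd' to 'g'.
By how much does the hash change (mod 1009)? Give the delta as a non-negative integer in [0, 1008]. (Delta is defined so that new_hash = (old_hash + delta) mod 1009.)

Answer: 536

Derivation:
Delta formula: (val(new) - val(old)) * B^(n-1-k) mod M
  val('g') - val('d') = 7 - 4 = 3
  B^(n-1-k) = 11^4 mod 1009 = 515
  Delta = 3 * 515 mod 1009 = 536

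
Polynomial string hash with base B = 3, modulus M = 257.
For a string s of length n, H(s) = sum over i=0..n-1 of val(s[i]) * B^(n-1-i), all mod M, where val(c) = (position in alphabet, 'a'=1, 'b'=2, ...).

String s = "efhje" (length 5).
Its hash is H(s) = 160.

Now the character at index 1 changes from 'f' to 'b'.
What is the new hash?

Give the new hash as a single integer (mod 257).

Answer: 52

Derivation:
val('f') = 6, val('b') = 2
Position k = 1, exponent = n-1-k = 3
B^3 mod M = 3^3 mod 257 = 27
Delta = (2 - 6) * 27 mod 257 = 149
New hash = (160 + 149) mod 257 = 52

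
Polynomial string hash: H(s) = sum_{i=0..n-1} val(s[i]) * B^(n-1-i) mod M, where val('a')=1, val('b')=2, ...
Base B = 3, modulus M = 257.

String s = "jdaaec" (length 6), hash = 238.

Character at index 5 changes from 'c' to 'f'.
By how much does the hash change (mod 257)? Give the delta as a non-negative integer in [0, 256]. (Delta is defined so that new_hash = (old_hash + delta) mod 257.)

Answer: 3

Derivation:
Delta formula: (val(new) - val(old)) * B^(n-1-k) mod M
  val('f') - val('c') = 6 - 3 = 3
  B^(n-1-k) = 3^0 mod 257 = 1
  Delta = 3 * 1 mod 257 = 3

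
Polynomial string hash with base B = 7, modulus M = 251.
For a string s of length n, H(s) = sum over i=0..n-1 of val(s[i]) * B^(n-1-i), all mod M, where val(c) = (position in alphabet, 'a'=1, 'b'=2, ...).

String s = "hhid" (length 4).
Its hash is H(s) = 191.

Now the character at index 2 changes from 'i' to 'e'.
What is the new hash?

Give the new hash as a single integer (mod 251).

Answer: 163

Derivation:
val('i') = 9, val('e') = 5
Position k = 2, exponent = n-1-k = 1
B^1 mod M = 7^1 mod 251 = 7
Delta = (5 - 9) * 7 mod 251 = 223
New hash = (191 + 223) mod 251 = 163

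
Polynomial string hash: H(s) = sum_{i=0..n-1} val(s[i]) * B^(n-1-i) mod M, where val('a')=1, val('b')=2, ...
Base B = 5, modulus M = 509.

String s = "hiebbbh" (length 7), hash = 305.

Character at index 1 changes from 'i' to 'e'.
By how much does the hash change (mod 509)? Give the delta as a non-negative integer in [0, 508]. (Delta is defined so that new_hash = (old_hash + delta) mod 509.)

Answer: 225

Derivation:
Delta formula: (val(new) - val(old)) * B^(n-1-k) mod M
  val('e') - val('i') = 5 - 9 = -4
  B^(n-1-k) = 5^5 mod 509 = 71
  Delta = -4 * 71 mod 509 = 225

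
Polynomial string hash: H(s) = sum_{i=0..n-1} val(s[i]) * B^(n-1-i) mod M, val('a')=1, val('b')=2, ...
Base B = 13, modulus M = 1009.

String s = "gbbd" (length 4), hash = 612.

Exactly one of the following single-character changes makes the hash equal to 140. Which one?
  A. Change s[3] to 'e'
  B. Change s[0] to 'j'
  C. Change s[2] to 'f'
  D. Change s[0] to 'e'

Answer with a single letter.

Option A: s[3]='d'->'e', delta=(5-4)*13^0 mod 1009 = 1, hash=612+1 mod 1009 = 613
Option B: s[0]='g'->'j', delta=(10-7)*13^3 mod 1009 = 537, hash=612+537 mod 1009 = 140 <-- target
Option C: s[2]='b'->'f', delta=(6-2)*13^1 mod 1009 = 52, hash=612+52 mod 1009 = 664
Option D: s[0]='g'->'e', delta=(5-7)*13^3 mod 1009 = 651, hash=612+651 mod 1009 = 254

Answer: B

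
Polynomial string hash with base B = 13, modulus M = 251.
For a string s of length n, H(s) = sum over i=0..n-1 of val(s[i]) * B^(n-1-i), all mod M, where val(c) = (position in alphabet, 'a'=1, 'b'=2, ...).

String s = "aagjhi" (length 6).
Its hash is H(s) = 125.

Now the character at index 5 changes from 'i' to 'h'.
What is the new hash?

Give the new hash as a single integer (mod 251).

val('i') = 9, val('h') = 8
Position k = 5, exponent = n-1-k = 0
B^0 mod M = 13^0 mod 251 = 1
Delta = (8 - 9) * 1 mod 251 = 250
New hash = (125 + 250) mod 251 = 124

Answer: 124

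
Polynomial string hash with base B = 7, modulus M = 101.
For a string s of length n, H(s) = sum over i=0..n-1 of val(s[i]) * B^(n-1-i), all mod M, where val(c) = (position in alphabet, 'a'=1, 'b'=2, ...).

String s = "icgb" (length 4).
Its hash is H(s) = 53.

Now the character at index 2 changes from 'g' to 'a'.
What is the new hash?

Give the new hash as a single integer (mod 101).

val('g') = 7, val('a') = 1
Position k = 2, exponent = n-1-k = 1
B^1 mod M = 7^1 mod 101 = 7
Delta = (1 - 7) * 7 mod 101 = 59
New hash = (53 + 59) mod 101 = 11

Answer: 11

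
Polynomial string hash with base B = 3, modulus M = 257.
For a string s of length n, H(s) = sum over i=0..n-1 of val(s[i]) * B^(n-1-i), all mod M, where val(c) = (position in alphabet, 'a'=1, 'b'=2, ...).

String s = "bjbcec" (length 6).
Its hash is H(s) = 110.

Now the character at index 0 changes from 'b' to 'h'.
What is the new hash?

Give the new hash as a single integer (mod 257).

val('b') = 2, val('h') = 8
Position k = 0, exponent = n-1-k = 5
B^5 mod M = 3^5 mod 257 = 243
Delta = (8 - 2) * 243 mod 257 = 173
New hash = (110 + 173) mod 257 = 26

Answer: 26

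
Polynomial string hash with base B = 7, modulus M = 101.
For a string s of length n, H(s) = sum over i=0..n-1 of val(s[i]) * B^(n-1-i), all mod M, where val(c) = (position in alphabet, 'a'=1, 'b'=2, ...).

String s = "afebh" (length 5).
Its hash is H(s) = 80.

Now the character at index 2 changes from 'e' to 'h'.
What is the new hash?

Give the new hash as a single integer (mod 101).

Answer: 25

Derivation:
val('e') = 5, val('h') = 8
Position k = 2, exponent = n-1-k = 2
B^2 mod M = 7^2 mod 101 = 49
Delta = (8 - 5) * 49 mod 101 = 46
New hash = (80 + 46) mod 101 = 25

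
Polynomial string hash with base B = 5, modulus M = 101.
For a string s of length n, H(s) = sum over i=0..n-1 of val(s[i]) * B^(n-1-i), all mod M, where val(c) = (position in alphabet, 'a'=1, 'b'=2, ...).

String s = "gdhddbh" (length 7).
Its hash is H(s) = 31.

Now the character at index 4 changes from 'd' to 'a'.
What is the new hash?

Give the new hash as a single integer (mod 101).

val('d') = 4, val('a') = 1
Position k = 4, exponent = n-1-k = 2
B^2 mod M = 5^2 mod 101 = 25
Delta = (1 - 4) * 25 mod 101 = 26
New hash = (31 + 26) mod 101 = 57

Answer: 57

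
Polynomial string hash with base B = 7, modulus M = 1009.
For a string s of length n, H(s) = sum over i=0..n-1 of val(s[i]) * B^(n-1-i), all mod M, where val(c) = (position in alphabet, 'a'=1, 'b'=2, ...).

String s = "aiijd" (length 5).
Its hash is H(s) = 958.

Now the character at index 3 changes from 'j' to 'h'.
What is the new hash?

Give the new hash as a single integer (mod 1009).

val('j') = 10, val('h') = 8
Position k = 3, exponent = n-1-k = 1
B^1 mod M = 7^1 mod 1009 = 7
Delta = (8 - 10) * 7 mod 1009 = 995
New hash = (958 + 995) mod 1009 = 944

Answer: 944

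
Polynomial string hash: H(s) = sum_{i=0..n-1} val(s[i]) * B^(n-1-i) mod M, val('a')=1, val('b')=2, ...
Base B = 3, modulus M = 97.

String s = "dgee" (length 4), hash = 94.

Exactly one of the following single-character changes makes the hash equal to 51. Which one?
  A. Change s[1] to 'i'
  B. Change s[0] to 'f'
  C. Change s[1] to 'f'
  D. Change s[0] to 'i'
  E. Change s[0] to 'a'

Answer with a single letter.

Option A: s[1]='g'->'i', delta=(9-7)*3^2 mod 97 = 18, hash=94+18 mod 97 = 15
Option B: s[0]='d'->'f', delta=(6-4)*3^3 mod 97 = 54, hash=94+54 mod 97 = 51 <-- target
Option C: s[1]='g'->'f', delta=(6-7)*3^2 mod 97 = 88, hash=94+88 mod 97 = 85
Option D: s[0]='d'->'i', delta=(9-4)*3^3 mod 97 = 38, hash=94+38 mod 97 = 35
Option E: s[0]='d'->'a', delta=(1-4)*3^3 mod 97 = 16, hash=94+16 mod 97 = 13

Answer: B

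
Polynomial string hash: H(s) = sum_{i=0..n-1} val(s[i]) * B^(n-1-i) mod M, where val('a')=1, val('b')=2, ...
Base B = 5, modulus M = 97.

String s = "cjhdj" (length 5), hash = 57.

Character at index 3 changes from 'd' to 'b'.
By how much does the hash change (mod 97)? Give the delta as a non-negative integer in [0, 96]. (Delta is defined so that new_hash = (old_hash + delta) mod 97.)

Delta formula: (val(new) - val(old)) * B^(n-1-k) mod M
  val('b') - val('d') = 2 - 4 = -2
  B^(n-1-k) = 5^1 mod 97 = 5
  Delta = -2 * 5 mod 97 = 87

Answer: 87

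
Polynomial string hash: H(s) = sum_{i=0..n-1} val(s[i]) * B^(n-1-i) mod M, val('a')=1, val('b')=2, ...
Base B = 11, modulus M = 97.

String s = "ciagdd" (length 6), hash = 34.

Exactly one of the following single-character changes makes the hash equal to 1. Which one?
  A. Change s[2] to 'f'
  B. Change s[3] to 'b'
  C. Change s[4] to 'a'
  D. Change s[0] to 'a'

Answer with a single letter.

Answer: C

Derivation:
Option A: s[2]='a'->'f', delta=(6-1)*11^3 mod 97 = 59, hash=34+59 mod 97 = 93
Option B: s[3]='g'->'b', delta=(2-7)*11^2 mod 97 = 74, hash=34+74 mod 97 = 11
Option C: s[4]='d'->'a', delta=(1-4)*11^1 mod 97 = 64, hash=34+64 mod 97 = 1 <-- target
Option D: s[0]='c'->'a', delta=(1-3)*11^5 mod 97 = 35, hash=34+35 mod 97 = 69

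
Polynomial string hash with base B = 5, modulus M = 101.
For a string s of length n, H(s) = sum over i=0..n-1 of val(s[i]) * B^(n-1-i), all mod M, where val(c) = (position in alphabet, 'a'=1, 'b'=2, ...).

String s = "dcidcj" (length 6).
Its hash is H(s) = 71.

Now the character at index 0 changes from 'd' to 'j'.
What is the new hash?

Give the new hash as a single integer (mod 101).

Answer: 35

Derivation:
val('d') = 4, val('j') = 10
Position k = 0, exponent = n-1-k = 5
B^5 mod M = 5^5 mod 101 = 95
Delta = (10 - 4) * 95 mod 101 = 65
New hash = (71 + 65) mod 101 = 35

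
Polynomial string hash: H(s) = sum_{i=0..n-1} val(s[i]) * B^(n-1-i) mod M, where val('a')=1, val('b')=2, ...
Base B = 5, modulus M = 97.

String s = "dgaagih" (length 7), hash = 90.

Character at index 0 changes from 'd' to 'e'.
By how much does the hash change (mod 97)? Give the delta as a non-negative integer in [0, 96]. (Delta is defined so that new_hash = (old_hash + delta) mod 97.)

Answer: 8

Derivation:
Delta formula: (val(new) - val(old)) * B^(n-1-k) mod M
  val('e') - val('d') = 5 - 4 = 1
  B^(n-1-k) = 5^6 mod 97 = 8
  Delta = 1 * 8 mod 97 = 8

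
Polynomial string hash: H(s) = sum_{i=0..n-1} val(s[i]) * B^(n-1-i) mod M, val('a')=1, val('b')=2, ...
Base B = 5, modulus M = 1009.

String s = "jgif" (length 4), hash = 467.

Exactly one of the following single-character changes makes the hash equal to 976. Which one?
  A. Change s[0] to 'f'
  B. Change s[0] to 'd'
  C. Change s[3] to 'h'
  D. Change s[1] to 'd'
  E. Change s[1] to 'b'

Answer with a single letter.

Answer: A

Derivation:
Option A: s[0]='j'->'f', delta=(6-10)*5^3 mod 1009 = 509, hash=467+509 mod 1009 = 976 <-- target
Option B: s[0]='j'->'d', delta=(4-10)*5^3 mod 1009 = 259, hash=467+259 mod 1009 = 726
Option C: s[3]='f'->'h', delta=(8-6)*5^0 mod 1009 = 2, hash=467+2 mod 1009 = 469
Option D: s[1]='g'->'d', delta=(4-7)*5^2 mod 1009 = 934, hash=467+934 mod 1009 = 392
Option E: s[1]='g'->'b', delta=(2-7)*5^2 mod 1009 = 884, hash=467+884 mod 1009 = 342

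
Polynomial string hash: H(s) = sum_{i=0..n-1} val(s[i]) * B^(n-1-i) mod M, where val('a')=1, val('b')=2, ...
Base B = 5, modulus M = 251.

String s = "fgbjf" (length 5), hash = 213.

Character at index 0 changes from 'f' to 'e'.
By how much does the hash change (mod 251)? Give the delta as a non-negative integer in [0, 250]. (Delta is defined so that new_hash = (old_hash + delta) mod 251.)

Answer: 128

Derivation:
Delta formula: (val(new) - val(old)) * B^(n-1-k) mod M
  val('e') - val('f') = 5 - 6 = -1
  B^(n-1-k) = 5^4 mod 251 = 123
  Delta = -1 * 123 mod 251 = 128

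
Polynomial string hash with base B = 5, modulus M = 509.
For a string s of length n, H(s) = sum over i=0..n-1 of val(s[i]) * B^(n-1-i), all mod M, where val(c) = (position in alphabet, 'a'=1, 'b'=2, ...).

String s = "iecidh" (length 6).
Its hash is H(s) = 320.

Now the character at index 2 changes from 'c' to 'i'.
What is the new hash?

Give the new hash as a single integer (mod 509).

Answer: 52

Derivation:
val('c') = 3, val('i') = 9
Position k = 2, exponent = n-1-k = 3
B^3 mod M = 5^3 mod 509 = 125
Delta = (9 - 3) * 125 mod 509 = 241
New hash = (320 + 241) mod 509 = 52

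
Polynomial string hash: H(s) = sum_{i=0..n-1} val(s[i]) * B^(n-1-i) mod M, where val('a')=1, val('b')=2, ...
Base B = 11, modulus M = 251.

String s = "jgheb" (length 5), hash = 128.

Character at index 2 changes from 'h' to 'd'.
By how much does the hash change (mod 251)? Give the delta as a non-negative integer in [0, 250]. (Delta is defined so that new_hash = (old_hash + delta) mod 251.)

Delta formula: (val(new) - val(old)) * B^(n-1-k) mod M
  val('d') - val('h') = 4 - 8 = -4
  B^(n-1-k) = 11^2 mod 251 = 121
  Delta = -4 * 121 mod 251 = 18

Answer: 18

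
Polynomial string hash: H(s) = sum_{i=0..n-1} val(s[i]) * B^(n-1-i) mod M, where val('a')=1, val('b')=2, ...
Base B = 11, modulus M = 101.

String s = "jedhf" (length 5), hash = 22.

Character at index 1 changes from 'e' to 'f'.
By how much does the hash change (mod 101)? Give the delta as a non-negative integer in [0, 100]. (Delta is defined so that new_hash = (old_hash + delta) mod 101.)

Delta formula: (val(new) - val(old)) * B^(n-1-k) mod M
  val('f') - val('e') = 6 - 5 = 1
  B^(n-1-k) = 11^3 mod 101 = 18
  Delta = 1 * 18 mod 101 = 18

Answer: 18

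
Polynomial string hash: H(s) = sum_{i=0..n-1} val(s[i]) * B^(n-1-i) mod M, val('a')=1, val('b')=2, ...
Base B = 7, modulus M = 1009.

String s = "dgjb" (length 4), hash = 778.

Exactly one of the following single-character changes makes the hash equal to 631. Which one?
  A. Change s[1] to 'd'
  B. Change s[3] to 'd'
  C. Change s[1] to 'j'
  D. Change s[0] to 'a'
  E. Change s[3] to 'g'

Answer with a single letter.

Answer: A

Derivation:
Option A: s[1]='g'->'d', delta=(4-7)*7^2 mod 1009 = 862, hash=778+862 mod 1009 = 631 <-- target
Option B: s[3]='b'->'d', delta=(4-2)*7^0 mod 1009 = 2, hash=778+2 mod 1009 = 780
Option C: s[1]='g'->'j', delta=(10-7)*7^2 mod 1009 = 147, hash=778+147 mod 1009 = 925
Option D: s[0]='d'->'a', delta=(1-4)*7^3 mod 1009 = 989, hash=778+989 mod 1009 = 758
Option E: s[3]='b'->'g', delta=(7-2)*7^0 mod 1009 = 5, hash=778+5 mod 1009 = 783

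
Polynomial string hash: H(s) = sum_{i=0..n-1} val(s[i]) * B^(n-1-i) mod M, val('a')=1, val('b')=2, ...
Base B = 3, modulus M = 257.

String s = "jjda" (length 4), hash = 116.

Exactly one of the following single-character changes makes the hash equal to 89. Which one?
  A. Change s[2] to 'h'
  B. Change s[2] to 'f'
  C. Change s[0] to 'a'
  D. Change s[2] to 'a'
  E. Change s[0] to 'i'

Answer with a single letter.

Option A: s[2]='d'->'h', delta=(8-4)*3^1 mod 257 = 12, hash=116+12 mod 257 = 128
Option B: s[2]='d'->'f', delta=(6-4)*3^1 mod 257 = 6, hash=116+6 mod 257 = 122
Option C: s[0]='j'->'a', delta=(1-10)*3^3 mod 257 = 14, hash=116+14 mod 257 = 130
Option D: s[2]='d'->'a', delta=(1-4)*3^1 mod 257 = 248, hash=116+248 mod 257 = 107
Option E: s[0]='j'->'i', delta=(9-10)*3^3 mod 257 = 230, hash=116+230 mod 257 = 89 <-- target

Answer: E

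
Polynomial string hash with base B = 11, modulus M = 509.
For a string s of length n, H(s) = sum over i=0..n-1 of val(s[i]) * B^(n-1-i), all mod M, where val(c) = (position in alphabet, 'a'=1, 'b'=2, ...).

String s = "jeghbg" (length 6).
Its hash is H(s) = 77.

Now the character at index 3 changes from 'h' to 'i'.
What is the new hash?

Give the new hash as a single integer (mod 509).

val('h') = 8, val('i') = 9
Position k = 3, exponent = n-1-k = 2
B^2 mod M = 11^2 mod 509 = 121
Delta = (9 - 8) * 121 mod 509 = 121
New hash = (77 + 121) mod 509 = 198

Answer: 198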